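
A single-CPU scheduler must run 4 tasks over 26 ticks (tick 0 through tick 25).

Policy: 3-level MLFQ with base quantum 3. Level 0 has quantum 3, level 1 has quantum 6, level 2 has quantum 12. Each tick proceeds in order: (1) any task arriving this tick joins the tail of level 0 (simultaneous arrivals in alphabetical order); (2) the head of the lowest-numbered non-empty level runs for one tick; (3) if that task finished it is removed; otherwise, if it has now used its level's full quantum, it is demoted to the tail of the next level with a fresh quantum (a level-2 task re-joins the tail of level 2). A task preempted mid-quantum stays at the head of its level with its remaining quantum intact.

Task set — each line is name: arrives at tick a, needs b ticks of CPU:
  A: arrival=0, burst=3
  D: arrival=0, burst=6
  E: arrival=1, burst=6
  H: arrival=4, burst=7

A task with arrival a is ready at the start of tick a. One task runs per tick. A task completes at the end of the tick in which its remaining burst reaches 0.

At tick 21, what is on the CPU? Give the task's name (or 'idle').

running at tick 21 = H

t=0: L0/L1/L2 = AD/-/- → run A
t=1: L0/L1/L2 = ADE/-/- → run A
t=2: L0/L1/L2 = ADE/-/- → run A
t=3: L0/L1/L2 = DE/-/- → run D
t=4: L0/L1/L2 = DEH/-/- → run D
t=5: L0/L1/L2 = DEH/-/- → run D
t=6: L0/L1/L2 = EH/D/- → run E
t=7: L0/L1/L2 = EH/D/- → run E
t=8: L0/L1/L2 = EH/D/- → run E
t=9: L0/L1/L2 = H/DE/- → run H
t=10: L0/L1/L2 = H/DE/- → run H
t=11: L0/L1/L2 = H/DE/- → run H
t=12: L0/L1/L2 = -/DEH/- → run D
t=13: L0/L1/L2 = -/DEH/- → run D
t=14: L0/L1/L2 = -/DEH/- → run D
t=15: L0/L1/L2 = -/EH/- → run E
t=16: L0/L1/L2 = -/EH/- → run E
t=17: L0/L1/L2 = -/EH/- → run E
t=18: L0/L1/L2 = -/H/- → run H
t=19: L0/L1/L2 = -/H/- → run H
t=20: L0/L1/L2 = -/H/- → run H
t=21: L0/L1/L2 = -/H/- → run H
t=22: (idle)
t=23: (idle)
t=24: (idle)
t=25: (idle)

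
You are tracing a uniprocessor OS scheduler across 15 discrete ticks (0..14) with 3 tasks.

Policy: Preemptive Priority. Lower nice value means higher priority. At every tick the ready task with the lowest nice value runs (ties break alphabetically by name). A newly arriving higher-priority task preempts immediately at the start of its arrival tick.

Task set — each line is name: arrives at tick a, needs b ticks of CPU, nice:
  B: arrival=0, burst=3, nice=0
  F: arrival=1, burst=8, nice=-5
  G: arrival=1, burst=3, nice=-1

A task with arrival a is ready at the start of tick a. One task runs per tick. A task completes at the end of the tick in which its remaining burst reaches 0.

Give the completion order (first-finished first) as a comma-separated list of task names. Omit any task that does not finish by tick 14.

t=0: ready={B} → run B
t=1: ready={B,F,G} → run F
t=2: ready={B,F,G} → run F
t=3: ready={B,F,G} → run F
t=4: ready={B,F,G} → run F
t=5: ready={B,F,G} → run F
t=6: ready={B,F,G} → run F
t=7: ready={B,F,G} → run F
t=8: ready={B,F,G} → run F
t=9: ready={B,G} → run G
t=10: ready={B,G} → run G
t=11: ready={B,G} → run G
t=12: ready={B} → run B
t=13: ready={B} → run B
t=14: (idle)

completion order = F, G, B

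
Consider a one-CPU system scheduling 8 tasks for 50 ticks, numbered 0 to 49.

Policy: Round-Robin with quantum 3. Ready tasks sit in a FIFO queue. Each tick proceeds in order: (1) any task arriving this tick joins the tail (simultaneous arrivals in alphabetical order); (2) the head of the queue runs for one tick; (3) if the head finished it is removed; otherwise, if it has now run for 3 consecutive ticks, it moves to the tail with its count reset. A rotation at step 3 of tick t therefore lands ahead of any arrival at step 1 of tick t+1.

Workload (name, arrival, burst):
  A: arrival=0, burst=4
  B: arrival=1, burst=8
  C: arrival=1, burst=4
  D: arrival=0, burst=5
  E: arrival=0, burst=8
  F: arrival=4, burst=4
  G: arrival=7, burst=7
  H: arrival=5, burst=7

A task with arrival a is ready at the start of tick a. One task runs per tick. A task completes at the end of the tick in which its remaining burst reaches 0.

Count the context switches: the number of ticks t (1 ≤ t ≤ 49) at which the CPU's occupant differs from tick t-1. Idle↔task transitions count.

context switches = 20

t=0: queue=[A,D,E] q_used=0 → run A
t=1: queue=[A,D,E,B,C] q_used=1 → run A
t=2: queue=[A,D,E,B,C] q_used=2 → run A
t=3: queue=[D,E,B,C,A] q_used=0 → run D
t=4: queue=[D,E,B,C,A,F] q_used=1 → run D
t=5: queue=[D,E,B,C,A,F,H] q_used=2 → run D
t=6: queue=[E,B,C,A,F,H,D] q_used=0 → run E
t=7: queue=[E,B,C,A,F,H,D,G] q_used=1 → run E
t=8: queue=[E,B,C,A,F,H,D,G] q_used=2 → run E
t=9: queue=[B,C,A,F,H,D,G,E] q_used=0 → run B
t=10: queue=[B,C,A,F,H,D,G,E] q_used=1 → run B
t=11: queue=[B,C,A,F,H,D,G,E] q_used=2 → run B
t=12: queue=[C,A,F,H,D,G,E,B] q_used=0 → run C
t=13: queue=[C,A,F,H,D,G,E,B] q_used=1 → run C
t=14: queue=[C,A,F,H,D,G,E,B] q_used=2 → run C
t=15: queue=[A,F,H,D,G,E,B,C] q_used=0 → run A
t=16: queue=[F,H,D,G,E,B,C] q_used=0 → run F
t=17: queue=[F,H,D,G,E,B,C] q_used=1 → run F
t=18: queue=[F,H,D,G,E,B,C] q_used=2 → run F
t=19: queue=[H,D,G,E,B,C,F] q_used=0 → run H
t=20: queue=[H,D,G,E,B,C,F] q_used=1 → run H
t=21: queue=[H,D,G,E,B,C,F] q_used=2 → run H
t=22: queue=[D,G,E,B,C,F,H] q_used=0 → run D
t=23: queue=[D,G,E,B,C,F,H] q_used=1 → run D
t=24: queue=[G,E,B,C,F,H] q_used=0 → run G
t=25: queue=[G,E,B,C,F,H] q_used=1 → run G
t=26: queue=[G,E,B,C,F,H] q_used=2 → run G
t=27: queue=[E,B,C,F,H,G] q_used=0 → run E
t=28: queue=[E,B,C,F,H,G] q_used=1 → run E
t=29: queue=[E,B,C,F,H,G] q_used=2 → run E
t=30: queue=[B,C,F,H,G,E] q_used=0 → run B
t=31: queue=[B,C,F,H,G,E] q_used=1 → run B
t=32: queue=[B,C,F,H,G,E] q_used=2 → run B
t=33: queue=[C,F,H,G,E,B] q_used=0 → run C
t=34: queue=[F,H,G,E,B] q_used=0 → run F
t=35: queue=[H,G,E,B] q_used=0 → run H
t=36: queue=[H,G,E,B] q_used=1 → run H
t=37: queue=[H,G,E,B] q_used=2 → run H
t=38: queue=[G,E,B,H] q_used=0 → run G
t=39: queue=[G,E,B,H] q_used=1 → run G
t=40: queue=[G,E,B,H] q_used=2 → run G
t=41: queue=[E,B,H,G] q_used=0 → run E
t=42: queue=[E,B,H,G] q_used=1 → run E
t=43: queue=[B,H,G] q_used=0 → run B
t=44: queue=[B,H,G] q_used=1 → run B
t=45: queue=[H,G] q_used=0 → run H
t=46: queue=[G] q_used=0 → run G
t=47: (idle)
t=48: (idle)
t=49: (idle)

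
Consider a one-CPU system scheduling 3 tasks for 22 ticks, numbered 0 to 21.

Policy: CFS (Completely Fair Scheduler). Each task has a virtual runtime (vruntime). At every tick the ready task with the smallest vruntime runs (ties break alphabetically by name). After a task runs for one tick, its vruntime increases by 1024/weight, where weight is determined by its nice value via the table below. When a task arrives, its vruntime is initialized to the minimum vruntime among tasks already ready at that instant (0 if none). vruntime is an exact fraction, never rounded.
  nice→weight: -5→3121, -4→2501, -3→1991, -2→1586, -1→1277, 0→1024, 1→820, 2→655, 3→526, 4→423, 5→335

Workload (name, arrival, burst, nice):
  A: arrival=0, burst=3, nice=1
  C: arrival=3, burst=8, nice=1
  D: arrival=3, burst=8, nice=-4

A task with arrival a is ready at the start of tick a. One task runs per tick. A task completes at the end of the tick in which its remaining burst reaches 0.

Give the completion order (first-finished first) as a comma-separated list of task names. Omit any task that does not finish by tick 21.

completion order = A, D, C

t=0: vr[A=0] → run A
t=1: vr[A=256/205] → run A
t=2: vr[A=512/205] → run A
t=3: vr[C=0 D=0] → run C
t=4: vr[C=256/205 D=0] → run D
t=5: vr[C=256/205 D=1024/2501] → run D
t=6: vr[C=256/205 D=2048/2501] → run D
t=7: vr[C=256/205 D=3072/2501] → run D
t=8: vr[C=256/205 D=4096/2501] → run C
t=9: vr[C=512/205 D=4096/2501] → run D
t=10: vr[C=512/205 D=5120/2501] → run D
t=11: vr[C=512/205 D=6144/2501] → run D
t=12: vr[C=512/205 D=7168/2501] → run C
t=13: vr[C=768/205 D=7168/2501] → run D
t=14: vr[C=768/205] → run C
t=15: vr[C=1024/205] → run C
t=16: vr[C=256/41] → run C
t=17: vr[C=1536/205] → run C
t=18: vr[C=1792/205] → run C
t=19: (idle)
t=20: (idle)
t=21: (idle)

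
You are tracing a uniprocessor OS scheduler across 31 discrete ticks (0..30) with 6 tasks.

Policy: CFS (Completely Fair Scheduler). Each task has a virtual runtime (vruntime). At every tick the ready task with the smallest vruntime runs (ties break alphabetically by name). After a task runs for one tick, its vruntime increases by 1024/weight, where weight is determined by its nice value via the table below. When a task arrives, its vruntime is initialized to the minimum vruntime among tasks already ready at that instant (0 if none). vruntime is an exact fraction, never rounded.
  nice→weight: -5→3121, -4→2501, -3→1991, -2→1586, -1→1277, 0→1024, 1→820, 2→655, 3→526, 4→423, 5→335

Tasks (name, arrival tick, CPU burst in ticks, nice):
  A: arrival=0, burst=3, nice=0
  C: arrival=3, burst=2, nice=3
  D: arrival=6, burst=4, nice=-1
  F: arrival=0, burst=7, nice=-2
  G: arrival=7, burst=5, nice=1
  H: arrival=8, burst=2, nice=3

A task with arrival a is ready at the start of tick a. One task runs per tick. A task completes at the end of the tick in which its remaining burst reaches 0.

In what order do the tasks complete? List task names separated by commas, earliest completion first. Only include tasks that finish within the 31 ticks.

completion order = A, C, F, H, D, G

t=0: vr[A=0 F=0] → run A
t=1: vr[A=1 F=0] → run F
t=2: vr[A=1 F=512/793] → run F
t=3: vr[A=1 C=1 F=1024/793] → run A
t=4: vr[A=2 C=1 F=1024/793] → run C
t=5: vr[A=2 C=775/263 F=1024/793] → run F
t=6: vr[A=2 C=775/263 D=1536/793 F=1536/793] → run D
t=7: vr[A=2 C=775/263 D=2773504/1012661 F=1536/793 G=1536/793] → run F
t=8: vr[A=2 C=775/263 D=2773504/1012661 F=2048/793 G=1536/793 H=1536/793] → run G
t=9: vr[A=2 C=775/263 D=2773504/1012661 F=2048/793 G=517888/162565 H=1536/793] → run H
t=10: vr[A=2 C=775/263 D=2773504/1012661 F=2048/793 G=517888/162565 H=809984/208559] → run A
t=11: vr[C=775/263 D=2773504/1012661 F=2048/793 G=517888/162565 H=809984/208559] → run F
t=12: vr[C=775/263 D=2773504/1012661 F=2560/793 G=517888/162565 H=809984/208559] → run D
t=13: vr[C=775/263 D=3585536/1012661 F=2560/793 G=517888/162565 H=809984/208559] → run C
t=14: vr[D=3585536/1012661 F=2560/793 G=517888/162565 H=809984/208559] → run G
t=15: vr[D=3585536/1012661 F=2560/793 G=720896/162565 H=809984/208559] → run F
t=16: vr[D=3585536/1012661 F=3072/793 G=720896/162565 H=809984/208559] → run D
t=17: vr[D=4397568/1012661 F=3072/793 G=720896/162565 H=809984/208559] → run F
t=18: vr[D=4397568/1012661 G=720896/162565 H=809984/208559] → run H
t=19: vr[D=4397568/1012661 G=720896/162565] → run D
t=20: vr[G=720896/162565] → run G
t=21: vr[G=923904/162565] → run G
t=22: vr[G=1126912/162565] → run G
t=23: (idle)
t=24: (idle)
t=25: (idle)
t=26: (idle)
t=27: (idle)
t=28: (idle)
t=29: (idle)
t=30: (idle)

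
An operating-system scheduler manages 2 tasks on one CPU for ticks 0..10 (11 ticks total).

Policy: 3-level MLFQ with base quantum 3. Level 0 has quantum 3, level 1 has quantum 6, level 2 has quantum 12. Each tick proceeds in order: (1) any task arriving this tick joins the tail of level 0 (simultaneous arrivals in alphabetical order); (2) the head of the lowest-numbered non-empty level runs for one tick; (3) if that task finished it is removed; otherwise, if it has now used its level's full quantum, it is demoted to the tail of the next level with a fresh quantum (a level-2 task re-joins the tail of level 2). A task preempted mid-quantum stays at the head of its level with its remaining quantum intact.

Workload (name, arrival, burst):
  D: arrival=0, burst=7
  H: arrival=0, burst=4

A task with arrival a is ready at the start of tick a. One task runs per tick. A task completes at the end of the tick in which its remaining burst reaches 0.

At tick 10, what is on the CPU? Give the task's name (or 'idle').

t=0: L0/L1/L2 = DH/-/- → run D
t=1: L0/L1/L2 = DH/-/- → run D
t=2: L0/L1/L2 = DH/-/- → run D
t=3: L0/L1/L2 = H/D/- → run H
t=4: L0/L1/L2 = H/D/- → run H
t=5: L0/L1/L2 = H/D/- → run H
t=6: L0/L1/L2 = -/DH/- → run D
t=7: L0/L1/L2 = -/DH/- → run D
t=8: L0/L1/L2 = -/DH/- → run D
t=9: L0/L1/L2 = -/DH/- → run D
t=10: L0/L1/L2 = -/H/- → run H

running at tick 10 = H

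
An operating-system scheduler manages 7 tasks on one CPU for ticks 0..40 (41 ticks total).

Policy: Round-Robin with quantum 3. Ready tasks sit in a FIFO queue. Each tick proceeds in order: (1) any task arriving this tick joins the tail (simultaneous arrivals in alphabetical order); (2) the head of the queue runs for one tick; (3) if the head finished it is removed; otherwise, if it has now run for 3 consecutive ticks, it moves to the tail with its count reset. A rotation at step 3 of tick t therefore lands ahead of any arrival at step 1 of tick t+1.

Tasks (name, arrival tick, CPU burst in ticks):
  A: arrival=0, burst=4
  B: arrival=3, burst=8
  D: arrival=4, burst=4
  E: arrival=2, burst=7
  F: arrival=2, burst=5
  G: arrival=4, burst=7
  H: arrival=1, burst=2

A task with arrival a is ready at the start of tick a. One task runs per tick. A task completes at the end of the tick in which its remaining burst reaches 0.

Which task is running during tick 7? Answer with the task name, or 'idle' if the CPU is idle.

running at tick 7 = E

t=0: queue=[A] q_used=0 → run A
t=1: queue=[A,H] q_used=1 → run A
t=2: queue=[A,H,E,F] q_used=2 → run A
t=3: queue=[H,E,F,A,B] q_used=0 → run H
t=4: queue=[H,E,F,A,B,D,G] q_used=1 → run H
t=5: queue=[E,F,A,B,D,G] q_used=0 → run E
t=6: queue=[E,F,A,B,D,G] q_used=1 → run E
t=7: queue=[E,F,A,B,D,G] q_used=2 → run E
t=8: queue=[F,A,B,D,G,E] q_used=0 → run F
t=9: queue=[F,A,B,D,G,E] q_used=1 → run F
t=10: queue=[F,A,B,D,G,E] q_used=2 → run F
t=11: queue=[A,B,D,G,E,F] q_used=0 → run A
t=12: queue=[B,D,G,E,F] q_used=0 → run B
t=13: queue=[B,D,G,E,F] q_used=1 → run B
t=14: queue=[B,D,G,E,F] q_used=2 → run B
t=15: queue=[D,G,E,F,B] q_used=0 → run D
t=16: queue=[D,G,E,F,B] q_used=1 → run D
t=17: queue=[D,G,E,F,B] q_used=2 → run D
t=18: queue=[G,E,F,B,D] q_used=0 → run G
t=19: queue=[G,E,F,B,D] q_used=1 → run G
t=20: queue=[G,E,F,B,D] q_used=2 → run G
t=21: queue=[E,F,B,D,G] q_used=0 → run E
t=22: queue=[E,F,B,D,G] q_used=1 → run E
t=23: queue=[E,F,B,D,G] q_used=2 → run E
t=24: queue=[F,B,D,G,E] q_used=0 → run F
t=25: queue=[F,B,D,G,E] q_used=1 → run F
t=26: queue=[B,D,G,E] q_used=0 → run B
t=27: queue=[B,D,G,E] q_used=1 → run B
t=28: queue=[B,D,G,E] q_used=2 → run B
t=29: queue=[D,G,E,B] q_used=0 → run D
t=30: queue=[G,E,B] q_used=0 → run G
t=31: queue=[G,E,B] q_used=1 → run G
t=32: queue=[G,E,B] q_used=2 → run G
t=33: queue=[E,B,G] q_used=0 → run E
t=34: queue=[B,G] q_used=0 → run B
t=35: queue=[B,G] q_used=1 → run B
t=36: queue=[G] q_used=0 → run G
t=37: (idle)
t=38: (idle)
t=39: (idle)
t=40: (idle)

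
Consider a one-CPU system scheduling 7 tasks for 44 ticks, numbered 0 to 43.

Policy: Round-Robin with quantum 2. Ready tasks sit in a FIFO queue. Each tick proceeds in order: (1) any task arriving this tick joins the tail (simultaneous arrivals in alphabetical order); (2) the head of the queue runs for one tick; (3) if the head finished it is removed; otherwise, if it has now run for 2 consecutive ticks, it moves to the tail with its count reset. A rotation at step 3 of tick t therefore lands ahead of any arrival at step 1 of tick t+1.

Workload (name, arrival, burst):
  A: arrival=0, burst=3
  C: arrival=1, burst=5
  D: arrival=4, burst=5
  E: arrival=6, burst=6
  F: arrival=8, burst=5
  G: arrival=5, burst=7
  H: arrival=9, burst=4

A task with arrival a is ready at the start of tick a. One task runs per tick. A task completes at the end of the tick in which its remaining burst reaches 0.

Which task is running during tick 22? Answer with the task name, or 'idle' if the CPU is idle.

t=0: queue=[A] q_used=0 → run A
t=1: queue=[A,C] q_used=1 → run A
t=2: queue=[C,A] q_used=0 → run C
t=3: queue=[C,A] q_used=1 → run C
t=4: queue=[A,C,D] q_used=0 → run A
t=5: queue=[C,D,G] q_used=0 → run C
t=6: queue=[C,D,G,E] q_used=1 → run C
t=7: queue=[D,G,E,C] q_used=0 → run D
t=8: queue=[D,G,E,C,F] q_used=1 → run D
t=9: queue=[G,E,C,F,D,H] q_used=0 → run G
t=10: queue=[G,E,C,F,D,H] q_used=1 → run G
t=11: queue=[E,C,F,D,H,G] q_used=0 → run E
t=12: queue=[E,C,F,D,H,G] q_used=1 → run E
t=13: queue=[C,F,D,H,G,E] q_used=0 → run C
t=14: queue=[F,D,H,G,E] q_used=0 → run F
t=15: queue=[F,D,H,G,E] q_used=1 → run F
t=16: queue=[D,H,G,E,F] q_used=0 → run D
t=17: queue=[D,H,G,E,F] q_used=1 → run D
t=18: queue=[H,G,E,F,D] q_used=0 → run H
t=19: queue=[H,G,E,F,D] q_used=1 → run H
t=20: queue=[G,E,F,D,H] q_used=0 → run G
t=21: queue=[G,E,F,D,H] q_used=1 → run G
t=22: queue=[E,F,D,H,G] q_used=0 → run E
t=23: queue=[E,F,D,H,G] q_used=1 → run E
t=24: queue=[F,D,H,G,E] q_used=0 → run F
t=25: queue=[F,D,H,G,E] q_used=1 → run F
t=26: queue=[D,H,G,E,F] q_used=0 → run D
t=27: queue=[H,G,E,F] q_used=0 → run H
t=28: queue=[H,G,E,F] q_used=1 → run H
t=29: queue=[G,E,F] q_used=0 → run G
t=30: queue=[G,E,F] q_used=1 → run G
t=31: queue=[E,F,G] q_used=0 → run E
t=32: queue=[E,F,G] q_used=1 → run E
t=33: queue=[F,G] q_used=0 → run F
t=34: queue=[G] q_used=0 → run G
t=35: (idle)
t=36: (idle)
t=37: (idle)
t=38: (idle)
t=39: (idle)
t=40: (idle)
t=41: (idle)
t=42: (idle)
t=43: (idle)

running at tick 22 = E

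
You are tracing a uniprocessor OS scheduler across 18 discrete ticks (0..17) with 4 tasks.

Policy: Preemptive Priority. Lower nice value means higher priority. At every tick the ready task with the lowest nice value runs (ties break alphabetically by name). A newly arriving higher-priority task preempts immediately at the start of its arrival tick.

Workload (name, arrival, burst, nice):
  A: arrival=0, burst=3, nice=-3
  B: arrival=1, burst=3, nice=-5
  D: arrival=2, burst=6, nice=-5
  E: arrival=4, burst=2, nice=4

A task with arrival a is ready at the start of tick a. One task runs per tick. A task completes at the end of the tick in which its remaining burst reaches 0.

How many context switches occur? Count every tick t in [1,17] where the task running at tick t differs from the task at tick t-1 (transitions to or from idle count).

context switches = 5

t=0: ready={A} → run A
t=1: ready={A,B} → run B
t=2: ready={A,B,D} → run B
t=3: ready={A,B,D} → run B
t=4: ready={A,D,E} → run D
t=5: ready={A,D,E} → run D
t=6: ready={A,D,E} → run D
t=7: ready={A,D,E} → run D
t=8: ready={A,D,E} → run D
t=9: ready={A,D,E} → run D
t=10: ready={A,E} → run A
t=11: ready={A,E} → run A
t=12: ready={E} → run E
t=13: ready={E} → run E
t=14: (idle)
t=15: (idle)
t=16: (idle)
t=17: (idle)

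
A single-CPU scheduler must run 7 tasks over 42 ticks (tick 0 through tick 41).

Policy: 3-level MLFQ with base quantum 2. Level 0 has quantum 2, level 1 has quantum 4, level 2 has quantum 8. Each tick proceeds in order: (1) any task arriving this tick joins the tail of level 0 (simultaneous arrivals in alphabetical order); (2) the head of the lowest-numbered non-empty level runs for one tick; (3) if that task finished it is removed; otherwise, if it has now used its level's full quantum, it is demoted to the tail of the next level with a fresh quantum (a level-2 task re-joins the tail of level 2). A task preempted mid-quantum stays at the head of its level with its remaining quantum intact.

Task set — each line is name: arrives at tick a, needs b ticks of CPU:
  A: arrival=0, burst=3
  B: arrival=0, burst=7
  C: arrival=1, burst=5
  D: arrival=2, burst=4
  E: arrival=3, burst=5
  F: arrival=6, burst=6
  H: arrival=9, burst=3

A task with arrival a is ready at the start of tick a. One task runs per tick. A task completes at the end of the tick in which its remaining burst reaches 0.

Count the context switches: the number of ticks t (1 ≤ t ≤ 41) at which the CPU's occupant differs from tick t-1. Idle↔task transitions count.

context switches = 15

t=0: L0/L1/L2 = AB/-/- → run A
t=1: L0/L1/L2 = ABC/-/- → run A
t=2: L0/L1/L2 = BCD/A/- → run B
t=3: L0/L1/L2 = BCDE/A/- → run B
t=4: L0/L1/L2 = CDE/AB/- → run C
t=5: L0/L1/L2 = CDE/AB/- → run C
t=6: L0/L1/L2 = DEF/ABC/- → run D
t=7: L0/L1/L2 = DEF/ABC/- → run D
t=8: L0/L1/L2 = EF/ABCD/- → run E
t=9: L0/L1/L2 = EFH/ABCD/- → run E
t=10: L0/L1/L2 = FH/ABCDE/- → run F
t=11: L0/L1/L2 = FH/ABCDE/- → run F
t=12: L0/L1/L2 = H/ABCDEF/- → run H
t=13: L0/L1/L2 = H/ABCDEF/- → run H
t=14: L0/L1/L2 = -/ABCDEFH/- → run A
t=15: L0/L1/L2 = -/BCDEFH/- → run B
t=16: L0/L1/L2 = -/BCDEFH/- → run B
t=17: L0/L1/L2 = -/BCDEFH/- → run B
t=18: L0/L1/L2 = -/BCDEFH/- → run B
t=19: L0/L1/L2 = -/CDEFH/B → run C
t=20: L0/L1/L2 = -/CDEFH/B → run C
t=21: L0/L1/L2 = -/CDEFH/B → run C
t=22: L0/L1/L2 = -/DEFH/B → run D
t=23: L0/L1/L2 = -/DEFH/B → run D
t=24: L0/L1/L2 = -/EFH/B → run E
t=25: L0/L1/L2 = -/EFH/B → run E
t=26: L0/L1/L2 = -/EFH/B → run E
t=27: L0/L1/L2 = -/FH/B → run F
t=28: L0/L1/L2 = -/FH/B → run F
t=29: L0/L1/L2 = -/FH/B → run F
t=30: L0/L1/L2 = -/FH/B → run F
t=31: L0/L1/L2 = -/H/B → run H
t=32: L0/L1/L2 = -/-/B → run B
t=33: (idle)
t=34: (idle)
t=35: (idle)
t=36: (idle)
t=37: (idle)
t=38: (idle)
t=39: (idle)
t=40: (idle)
t=41: (idle)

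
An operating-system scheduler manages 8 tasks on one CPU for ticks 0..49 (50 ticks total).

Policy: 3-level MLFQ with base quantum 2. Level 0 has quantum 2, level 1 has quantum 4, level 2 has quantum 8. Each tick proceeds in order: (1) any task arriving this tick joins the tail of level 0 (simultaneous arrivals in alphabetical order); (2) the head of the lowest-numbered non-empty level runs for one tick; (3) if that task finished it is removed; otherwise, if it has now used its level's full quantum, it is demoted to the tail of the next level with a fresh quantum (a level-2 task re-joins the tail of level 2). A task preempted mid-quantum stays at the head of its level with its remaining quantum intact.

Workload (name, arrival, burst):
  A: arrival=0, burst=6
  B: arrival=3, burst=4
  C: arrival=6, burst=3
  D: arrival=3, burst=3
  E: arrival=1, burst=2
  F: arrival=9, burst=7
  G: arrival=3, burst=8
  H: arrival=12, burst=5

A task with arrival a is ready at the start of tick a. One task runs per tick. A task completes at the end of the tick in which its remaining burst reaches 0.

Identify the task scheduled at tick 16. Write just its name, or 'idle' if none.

running at tick 16 = A

t=0: L0/L1/L2 = A/-/- → run A
t=1: L0/L1/L2 = AE/-/- → run A
t=2: L0/L1/L2 = E/A/- → run E
t=3: L0/L1/L2 = EBDG/A/- → run E
t=4: L0/L1/L2 = BDG/A/- → run B
t=5: L0/L1/L2 = BDG/A/- → run B
t=6: L0/L1/L2 = DGC/AB/- → run D
t=7: L0/L1/L2 = DGC/AB/- → run D
t=8: L0/L1/L2 = GC/ABD/- → run G
t=9: L0/L1/L2 = GCF/ABD/- → run G
t=10: L0/L1/L2 = CF/ABDG/- → run C
t=11: L0/L1/L2 = CF/ABDG/- → run C
t=12: L0/L1/L2 = FH/ABDGC/- → run F
t=13: L0/L1/L2 = FH/ABDGC/- → run F
t=14: L0/L1/L2 = H/ABDGCF/- → run H
t=15: L0/L1/L2 = H/ABDGCF/- → run H
t=16: L0/L1/L2 = -/ABDGCFH/- → run A
t=17: L0/L1/L2 = -/ABDGCFH/- → run A
t=18: L0/L1/L2 = -/ABDGCFH/- → run A
t=19: L0/L1/L2 = -/ABDGCFH/- → run A
t=20: L0/L1/L2 = -/BDGCFH/- → run B
t=21: L0/L1/L2 = -/BDGCFH/- → run B
t=22: L0/L1/L2 = -/DGCFH/- → run D
t=23: L0/L1/L2 = -/GCFH/- → run G
t=24: L0/L1/L2 = -/GCFH/- → run G
t=25: L0/L1/L2 = -/GCFH/- → run G
t=26: L0/L1/L2 = -/GCFH/- → run G
t=27: L0/L1/L2 = -/CFH/G → run C
t=28: L0/L1/L2 = -/FH/G → run F
t=29: L0/L1/L2 = -/FH/G → run F
t=30: L0/L1/L2 = -/FH/G → run F
t=31: L0/L1/L2 = -/FH/G → run F
t=32: L0/L1/L2 = -/H/GF → run H
t=33: L0/L1/L2 = -/H/GF → run H
t=34: L0/L1/L2 = -/H/GF → run H
t=35: L0/L1/L2 = -/-/GF → run G
t=36: L0/L1/L2 = -/-/GF → run G
t=37: L0/L1/L2 = -/-/F → run F
t=38: (idle)
t=39: (idle)
t=40: (idle)
t=41: (idle)
t=42: (idle)
t=43: (idle)
t=44: (idle)
t=45: (idle)
t=46: (idle)
t=47: (idle)
t=48: (idle)
t=49: (idle)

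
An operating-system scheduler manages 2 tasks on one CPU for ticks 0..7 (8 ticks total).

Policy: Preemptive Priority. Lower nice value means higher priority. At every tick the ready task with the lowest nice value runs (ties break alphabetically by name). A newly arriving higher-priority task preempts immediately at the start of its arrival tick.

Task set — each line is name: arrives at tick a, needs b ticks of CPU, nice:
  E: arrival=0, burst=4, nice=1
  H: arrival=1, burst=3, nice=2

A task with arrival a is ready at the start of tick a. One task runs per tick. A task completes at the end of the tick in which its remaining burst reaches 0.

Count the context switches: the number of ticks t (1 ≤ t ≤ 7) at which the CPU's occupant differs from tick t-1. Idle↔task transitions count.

t=0: ready={E} → run E
t=1: ready={E,H} → run E
t=2: ready={E,H} → run E
t=3: ready={E,H} → run E
t=4: ready={H} → run H
t=5: ready={H} → run H
t=6: ready={H} → run H
t=7: (idle)

context switches = 2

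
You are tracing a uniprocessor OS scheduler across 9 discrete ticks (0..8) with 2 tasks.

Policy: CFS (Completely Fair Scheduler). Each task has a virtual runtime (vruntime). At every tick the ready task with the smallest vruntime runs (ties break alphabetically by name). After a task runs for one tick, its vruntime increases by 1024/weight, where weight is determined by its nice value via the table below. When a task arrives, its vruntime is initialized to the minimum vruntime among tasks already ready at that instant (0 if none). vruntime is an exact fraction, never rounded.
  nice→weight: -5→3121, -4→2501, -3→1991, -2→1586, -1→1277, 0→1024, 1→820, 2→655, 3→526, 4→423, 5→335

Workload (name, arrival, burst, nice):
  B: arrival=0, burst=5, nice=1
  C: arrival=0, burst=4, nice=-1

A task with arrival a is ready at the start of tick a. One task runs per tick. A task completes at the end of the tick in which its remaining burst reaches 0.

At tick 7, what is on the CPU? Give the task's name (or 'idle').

running at tick 7 = B

t=0: vr[B=0 C=0] → run B
t=1: vr[B=256/205 C=0] → run C
t=2: vr[B=256/205 C=1024/1277] → run C
t=3: vr[B=256/205 C=2048/1277] → run B
t=4: vr[B=512/205 C=2048/1277] → run C
t=5: vr[B=512/205 C=3072/1277] → run C
t=6: vr[B=512/205] → run B
t=7: vr[B=768/205] → run B
t=8: vr[B=1024/205] → run B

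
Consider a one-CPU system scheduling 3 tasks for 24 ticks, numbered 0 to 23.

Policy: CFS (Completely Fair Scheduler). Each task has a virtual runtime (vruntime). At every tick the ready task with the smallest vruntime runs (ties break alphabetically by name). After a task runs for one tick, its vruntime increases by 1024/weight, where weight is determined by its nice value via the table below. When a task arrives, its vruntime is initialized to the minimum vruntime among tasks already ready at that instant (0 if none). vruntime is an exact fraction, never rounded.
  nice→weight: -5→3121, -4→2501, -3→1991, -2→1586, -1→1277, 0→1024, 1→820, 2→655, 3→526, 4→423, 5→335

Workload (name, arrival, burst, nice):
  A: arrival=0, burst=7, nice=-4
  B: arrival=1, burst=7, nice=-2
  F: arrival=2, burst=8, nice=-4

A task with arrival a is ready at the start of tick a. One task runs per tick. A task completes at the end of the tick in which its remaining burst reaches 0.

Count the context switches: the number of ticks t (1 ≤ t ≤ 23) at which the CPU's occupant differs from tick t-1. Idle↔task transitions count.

t=0: vr[A=0] → run A
t=1: vr[A=1024/2501 B=1024/2501] → run A
t=2: vr[A=2048/2501 B=1024/2501 F=1024/2501] → run B
t=3: vr[A=2048/2501 B=34304/32513 F=1024/2501] → run F
t=4: vr[A=2048/2501 B=34304/32513 F=2048/2501] → run A
t=5: vr[A=3072/2501 B=34304/32513 F=2048/2501] → run F
t=6: vr[A=3072/2501 B=34304/32513 F=3072/2501] → run B
t=7: vr[A=3072/2501 B=55296/32513 F=3072/2501] → run A
t=8: vr[A=4096/2501 B=55296/32513 F=3072/2501] → run F
t=9: vr[A=4096/2501 B=55296/32513 F=4096/2501] → run A
t=10: vr[A=5120/2501 B=55296/32513 F=4096/2501] → run F
t=11: vr[A=5120/2501 B=55296/32513 F=5120/2501] → run B
t=12: vr[A=5120/2501 B=76288/32513 F=5120/2501] → run A
t=13: vr[A=6144/2501 B=76288/32513 F=5120/2501] → run F
t=14: vr[A=6144/2501 B=76288/32513 F=6144/2501] → run B
t=15: vr[A=6144/2501 B=97280/32513 F=6144/2501] → run A
t=16: vr[B=97280/32513 F=6144/2501] → run F
t=17: vr[B=97280/32513 F=7168/2501] → run F
t=18: vr[B=97280/32513 F=8192/2501] → run B
t=19: vr[B=118272/32513 F=8192/2501] → run F
t=20: vr[B=118272/32513] → run B
t=21: vr[B=139264/32513] → run B
t=22: (idle)
t=23: (idle)

context switches = 19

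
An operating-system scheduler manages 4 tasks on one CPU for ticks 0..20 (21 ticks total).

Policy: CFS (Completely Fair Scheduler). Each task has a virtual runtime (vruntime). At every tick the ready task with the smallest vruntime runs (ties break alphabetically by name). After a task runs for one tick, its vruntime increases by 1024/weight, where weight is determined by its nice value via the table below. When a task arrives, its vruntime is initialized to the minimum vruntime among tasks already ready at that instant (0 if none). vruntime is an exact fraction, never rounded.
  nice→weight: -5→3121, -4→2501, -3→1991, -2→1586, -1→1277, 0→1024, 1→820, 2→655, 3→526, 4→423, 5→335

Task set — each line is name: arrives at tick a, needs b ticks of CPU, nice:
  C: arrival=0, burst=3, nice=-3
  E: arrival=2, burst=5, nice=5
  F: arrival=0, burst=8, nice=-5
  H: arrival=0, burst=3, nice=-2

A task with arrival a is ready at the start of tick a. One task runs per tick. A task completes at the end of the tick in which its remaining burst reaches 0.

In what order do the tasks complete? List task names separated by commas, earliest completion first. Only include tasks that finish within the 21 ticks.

completion order = C, H, F, E

t=0: vr[C=0 F=0 H=0] → run C
t=1: vr[C=1024/1991 F=0 H=0] → run F
t=2: vr[C=1024/1991 E=0 F=1024/3121 H=0] → run E
t=3: vr[C=1024/1991 E=1024/335 F=1024/3121 H=0] → run H
t=4: vr[C=1024/1991 E=1024/335 F=1024/3121 H=512/793] → run F
t=5: vr[C=1024/1991 E=1024/335 F=2048/3121 H=512/793] → run C
t=6: vr[C=2048/1991 E=1024/335 F=2048/3121 H=512/793] → run H
t=7: vr[C=2048/1991 E=1024/335 F=2048/3121 H=1024/793] → run F
t=8: vr[C=2048/1991 E=1024/335 F=3072/3121 H=1024/793] → run F
t=9: vr[C=2048/1991 E=1024/335 F=4096/3121 H=1024/793] → run C
t=10: vr[E=1024/335 F=4096/3121 H=1024/793] → run H
t=11: vr[E=1024/335 F=4096/3121] → run F
t=12: vr[E=1024/335 F=5120/3121] → run F
t=13: vr[E=1024/335 F=6144/3121] → run F
t=14: vr[E=1024/335 F=7168/3121] → run F
t=15: vr[E=1024/335] → run E
t=16: vr[E=2048/335] → run E
t=17: vr[E=3072/335] → run E
t=18: vr[E=4096/335] → run E
t=19: (idle)
t=20: (idle)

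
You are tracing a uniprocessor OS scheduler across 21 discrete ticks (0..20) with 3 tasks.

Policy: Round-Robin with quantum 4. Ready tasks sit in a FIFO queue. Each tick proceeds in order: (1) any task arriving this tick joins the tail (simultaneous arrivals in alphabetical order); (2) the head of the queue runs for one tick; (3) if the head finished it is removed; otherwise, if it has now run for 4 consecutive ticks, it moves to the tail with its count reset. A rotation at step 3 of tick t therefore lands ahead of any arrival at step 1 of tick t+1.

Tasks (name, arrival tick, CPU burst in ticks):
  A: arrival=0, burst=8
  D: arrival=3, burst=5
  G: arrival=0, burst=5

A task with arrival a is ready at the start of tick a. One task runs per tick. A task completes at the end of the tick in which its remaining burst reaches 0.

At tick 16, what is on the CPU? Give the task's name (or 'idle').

t=0: queue=[A,G] q_used=0 → run A
t=1: queue=[A,G] q_used=1 → run A
t=2: queue=[A,G] q_used=2 → run A
t=3: queue=[A,G,D] q_used=3 → run A
t=4: queue=[G,D,A] q_used=0 → run G
t=5: queue=[G,D,A] q_used=1 → run G
t=6: queue=[G,D,A] q_used=2 → run G
t=7: queue=[G,D,A] q_used=3 → run G
t=8: queue=[D,A,G] q_used=0 → run D
t=9: queue=[D,A,G] q_used=1 → run D
t=10: queue=[D,A,G] q_used=2 → run D
t=11: queue=[D,A,G] q_used=3 → run D
t=12: queue=[A,G,D] q_used=0 → run A
t=13: queue=[A,G,D] q_used=1 → run A
t=14: queue=[A,G,D] q_used=2 → run A
t=15: queue=[A,G,D] q_used=3 → run A
t=16: queue=[G,D] q_used=0 → run G
t=17: queue=[D] q_used=0 → run D
t=18: (idle)
t=19: (idle)
t=20: (idle)

running at tick 16 = G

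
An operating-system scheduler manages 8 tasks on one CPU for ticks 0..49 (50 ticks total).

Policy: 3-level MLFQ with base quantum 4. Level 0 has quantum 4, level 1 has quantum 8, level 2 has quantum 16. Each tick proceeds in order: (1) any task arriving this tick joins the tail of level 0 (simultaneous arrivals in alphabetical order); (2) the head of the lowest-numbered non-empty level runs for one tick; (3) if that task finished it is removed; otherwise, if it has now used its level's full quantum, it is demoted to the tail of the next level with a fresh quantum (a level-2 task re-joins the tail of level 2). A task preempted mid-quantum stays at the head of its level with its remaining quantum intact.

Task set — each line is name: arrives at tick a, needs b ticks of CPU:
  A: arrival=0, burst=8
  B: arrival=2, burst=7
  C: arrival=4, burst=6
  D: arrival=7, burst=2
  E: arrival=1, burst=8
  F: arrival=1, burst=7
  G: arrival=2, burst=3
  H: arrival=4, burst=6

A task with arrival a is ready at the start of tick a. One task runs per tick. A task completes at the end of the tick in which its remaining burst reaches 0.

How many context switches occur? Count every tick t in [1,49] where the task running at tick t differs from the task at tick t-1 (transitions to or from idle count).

context switches = 14

t=0: L0/L1/L2 = A/-/- → run A
t=1: L0/L1/L2 = AEF/-/- → run A
t=2: L0/L1/L2 = AEFBG/-/- → run A
t=3: L0/L1/L2 = AEFBG/-/- → run A
t=4: L0/L1/L2 = EFBGCH/A/- → run E
t=5: L0/L1/L2 = EFBGCH/A/- → run E
t=6: L0/L1/L2 = EFBGCH/A/- → run E
t=7: L0/L1/L2 = EFBGCHD/A/- → run E
t=8: L0/L1/L2 = FBGCHD/AE/- → run F
t=9: L0/L1/L2 = FBGCHD/AE/- → run F
t=10: L0/L1/L2 = FBGCHD/AE/- → run F
t=11: L0/L1/L2 = FBGCHD/AE/- → run F
t=12: L0/L1/L2 = BGCHD/AEF/- → run B
t=13: L0/L1/L2 = BGCHD/AEF/- → run B
t=14: L0/L1/L2 = BGCHD/AEF/- → run B
t=15: L0/L1/L2 = BGCHD/AEF/- → run B
t=16: L0/L1/L2 = GCHD/AEFB/- → run G
t=17: L0/L1/L2 = GCHD/AEFB/- → run G
t=18: L0/L1/L2 = GCHD/AEFB/- → run G
t=19: L0/L1/L2 = CHD/AEFB/- → run C
t=20: L0/L1/L2 = CHD/AEFB/- → run C
t=21: L0/L1/L2 = CHD/AEFB/- → run C
t=22: L0/L1/L2 = CHD/AEFB/- → run C
t=23: L0/L1/L2 = HD/AEFBC/- → run H
t=24: L0/L1/L2 = HD/AEFBC/- → run H
t=25: L0/L1/L2 = HD/AEFBC/- → run H
t=26: L0/L1/L2 = HD/AEFBC/- → run H
t=27: L0/L1/L2 = D/AEFBCH/- → run D
t=28: L0/L1/L2 = D/AEFBCH/- → run D
t=29: L0/L1/L2 = -/AEFBCH/- → run A
t=30: L0/L1/L2 = -/AEFBCH/- → run A
t=31: L0/L1/L2 = -/AEFBCH/- → run A
t=32: L0/L1/L2 = -/AEFBCH/- → run A
t=33: L0/L1/L2 = -/EFBCH/- → run E
t=34: L0/L1/L2 = -/EFBCH/- → run E
t=35: L0/L1/L2 = -/EFBCH/- → run E
t=36: L0/L1/L2 = -/EFBCH/- → run E
t=37: L0/L1/L2 = -/FBCH/- → run F
t=38: L0/L1/L2 = -/FBCH/- → run F
t=39: L0/L1/L2 = -/FBCH/- → run F
t=40: L0/L1/L2 = -/BCH/- → run B
t=41: L0/L1/L2 = -/BCH/- → run B
t=42: L0/L1/L2 = -/BCH/- → run B
t=43: L0/L1/L2 = -/CH/- → run C
t=44: L0/L1/L2 = -/CH/- → run C
t=45: L0/L1/L2 = -/H/- → run H
t=46: L0/L1/L2 = -/H/- → run H
t=47: (idle)
t=48: (idle)
t=49: (idle)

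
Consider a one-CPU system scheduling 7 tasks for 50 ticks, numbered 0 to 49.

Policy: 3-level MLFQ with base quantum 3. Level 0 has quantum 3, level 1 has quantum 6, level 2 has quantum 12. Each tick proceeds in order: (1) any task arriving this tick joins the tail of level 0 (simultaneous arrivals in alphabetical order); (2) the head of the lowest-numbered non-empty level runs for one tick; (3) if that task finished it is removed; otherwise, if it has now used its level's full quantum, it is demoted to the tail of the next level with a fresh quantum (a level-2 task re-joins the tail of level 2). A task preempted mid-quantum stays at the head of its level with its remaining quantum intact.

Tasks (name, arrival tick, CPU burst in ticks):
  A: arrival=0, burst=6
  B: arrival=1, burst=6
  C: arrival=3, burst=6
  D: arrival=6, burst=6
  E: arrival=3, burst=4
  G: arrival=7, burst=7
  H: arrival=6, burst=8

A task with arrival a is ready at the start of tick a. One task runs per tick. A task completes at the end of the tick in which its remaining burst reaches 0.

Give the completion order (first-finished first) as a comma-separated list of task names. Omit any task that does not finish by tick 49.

completion order = A, B, C, E, D, H, G

t=0: L0/L1/L2 = A/-/- → run A
t=1: L0/L1/L2 = AB/-/- → run A
t=2: L0/L1/L2 = AB/-/- → run A
t=3: L0/L1/L2 = BCE/A/- → run B
t=4: L0/L1/L2 = BCE/A/- → run B
t=5: L0/L1/L2 = BCE/A/- → run B
t=6: L0/L1/L2 = CEDH/AB/- → run C
t=7: L0/L1/L2 = CEDHG/AB/- → run C
t=8: L0/L1/L2 = CEDHG/AB/- → run C
t=9: L0/L1/L2 = EDHG/ABC/- → run E
t=10: L0/L1/L2 = EDHG/ABC/- → run E
t=11: L0/L1/L2 = EDHG/ABC/- → run E
t=12: L0/L1/L2 = DHG/ABCE/- → run D
t=13: L0/L1/L2 = DHG/ABCE/- → run D
t=14: L0/L1/L2 = DHG/ABCE/- → run D
t=15: L0/L1/L2 = HG/ABCED/- → run H
t=16: L0/L1/L2 = HG/ABCED/- → run H
t=17: L0/L1/L2 = HG/ABCED/- → run H
t=18: L0/L1/L2 = G/ABCEDH/- → run G
t=19: L0/L1/L2 = G/ABCEDH/- → run G
t=20: L0/L1/L2 = G/ABCEDH/- → run G
t=21: L0/L1/L2 = -/ABCEDHG/- → run A
t=22: L0/L1/L2 = -/ABCEDHG/- → run A
t=23: L0/L1/L2 = -/ABCEDHG/- → run A
t=24: L0/L1/L2 = -/BCEDHG/- → run B
t=25: L0/L1/L2 = -/BCEDHG/- → run B
t=26: L0/L1/L2 = -/BCEDHG/- → run B
t=27: L0/L1/L2 = -/CEDHG/- → run C
t=28: L0/L1/L2 = -/CEDHG/- → run C
t=29: L0/L1/L2 = -/CEDHG/- → run C
t=30: L0/L1/L2 = -/EDHG/- → run E
t=31: L0/L1/L2 = -/DHG/- → run D
t=32: L0/L1/L2 = -/DHG/- → run D
t=33: L0/L1/L2 = -/DHG/- → run D
t=34: L0/L1/L2 = -/HG/- → run H
t=35: L0/L1/L2 = -/HG/- → run H
t=36: L0/L1/L2 = -/HG/- → run H
t=37: L0/L1/L2 = -/HG/- → run H
t=38: L0/L1/L2 = -/HG/- → run H
t=39: L0/L1/L2 = -/G/- → run G
t=40: L0/L1/L2 = -/G/- → run G
t=41: L0/L1/L2 = -/G/- → run G
t=42: L0/L1/L2 = -/G/- → run G
t=43: (idle)
t=44: (idle)
t=45: (idle)
t=46: (idle)
t=47: (idle)
t=48: (idle)
t=49: (idle)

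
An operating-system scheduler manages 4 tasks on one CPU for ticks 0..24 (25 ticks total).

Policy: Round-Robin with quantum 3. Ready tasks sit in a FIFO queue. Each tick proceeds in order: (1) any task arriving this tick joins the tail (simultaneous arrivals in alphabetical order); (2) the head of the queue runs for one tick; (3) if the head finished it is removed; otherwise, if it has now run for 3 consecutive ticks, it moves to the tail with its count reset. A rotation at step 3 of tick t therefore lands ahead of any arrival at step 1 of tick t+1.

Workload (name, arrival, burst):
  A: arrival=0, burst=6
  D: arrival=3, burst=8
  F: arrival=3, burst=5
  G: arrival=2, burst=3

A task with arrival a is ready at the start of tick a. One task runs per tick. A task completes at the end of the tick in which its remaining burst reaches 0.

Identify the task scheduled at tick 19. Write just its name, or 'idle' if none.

t=0: queue=[A] q_used=0 → run A
t=1: queue=[A] q_used=1 → run A
t=2: queue=[A,G] q_used=2 → run A
t=3: queue=[G,A,D,F] q_used=0 → run G
t=4: queue=[G,A,D,F] q_used=1 → run G
t=5: queue=[G,A,D,F] q_used=2 → run G
t=6: queue=[A,D,F] q_used=0 → run A
t=7: queue=[A,D,F] q_used=1 → run A
t=8: queue=[A,D,F] q_used=2 → run A
t=9: queue=[D,F] q_used=0 → run D
t=10: queue=[D,F] q_used=1 → run D
t=11: queue=[D,F] q_used=2 → run D
t=12: queue=[F,D] q_used=0 → run F
t=13: queue=[F,D] q_used=1 → run F
t=14: queue=[F,D] q_used=2 → run F
t=15: queue=[D,F] q_used=0 → run D
t=16: queue=[D,F] q_used=1 → run D
t=17: queue=[D,F] q_used=2 → run D
t=18: queue=[F,D] q_used=0 → run F
t=19: queue=[F,D] q_used=1 → run F
t=20: queue=[D] q_used=0 → run D
t=21: queue=[D] q_used=1 → run D
t=22: (idle)
t=23: (idle)
t=24: (idle)

running at tick 19 = F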